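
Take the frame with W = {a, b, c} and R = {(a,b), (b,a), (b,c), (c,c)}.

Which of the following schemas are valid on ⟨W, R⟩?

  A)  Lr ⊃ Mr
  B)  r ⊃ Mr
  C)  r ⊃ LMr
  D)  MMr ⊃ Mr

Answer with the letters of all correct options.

R is not reflexive: not a R a.
R is not symmetric: b R c but not c R b.
R is not transitive: a R b and b R a but not a R a.
R is serial: every world has an R-successor.
(A) Lr ⊃ Mr is axiom D, which corresponds to seriality. R is serial — valid.
(B) the dual of axiom T: valid iff R is reflexive. R is not reflexive — not valid.
(C) r ⊃ LMr is axiom B; it is valid on a frame exactly when R is symmetric. R is not symmetric, so not valid.
(D) MMr ⊃ Mr (the dual of axiom 4) characterises the transitive frames. R is not transitive — not valid.

A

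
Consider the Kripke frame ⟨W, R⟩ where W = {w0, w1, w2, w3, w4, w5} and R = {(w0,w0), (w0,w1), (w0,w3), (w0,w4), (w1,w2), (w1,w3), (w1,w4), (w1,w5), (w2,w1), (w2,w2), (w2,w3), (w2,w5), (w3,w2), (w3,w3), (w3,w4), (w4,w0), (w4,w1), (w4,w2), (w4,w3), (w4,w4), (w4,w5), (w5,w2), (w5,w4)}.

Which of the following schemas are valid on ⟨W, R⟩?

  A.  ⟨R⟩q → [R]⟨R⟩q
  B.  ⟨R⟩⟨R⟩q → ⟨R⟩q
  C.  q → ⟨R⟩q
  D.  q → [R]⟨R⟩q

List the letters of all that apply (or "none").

R is not reflexive: not w1 R w1.
R is not symmetric: w0 R w1 but not w1 R w0.
R is not transitive: w0 R w1 and w1 R w2 but not w0 R w2.
R is not euclidean: w0 R w1 and w0 R w0 but not w1 R w0.
(A) ⟨R⟩q → [R]⟨R⟩q is axiom 5, which corresponds to the euclidean property. R is not euclidean — not valid.
(B) ⟨R⟩⟨R⟩q → ⟨R⟩q (the dual of axiom 4) characterises the transitive frames. R is not transitive — not valid.
(C) q → ⟨R⟩q (the dual of axiom T) characterises the reflexive frames. R is not reflexive — not valid.
(D) q → [R]⟨R⟩q is axiom B; it is valid on a frame exactly when R is symmetric. R is not symmetric, so not valid.

none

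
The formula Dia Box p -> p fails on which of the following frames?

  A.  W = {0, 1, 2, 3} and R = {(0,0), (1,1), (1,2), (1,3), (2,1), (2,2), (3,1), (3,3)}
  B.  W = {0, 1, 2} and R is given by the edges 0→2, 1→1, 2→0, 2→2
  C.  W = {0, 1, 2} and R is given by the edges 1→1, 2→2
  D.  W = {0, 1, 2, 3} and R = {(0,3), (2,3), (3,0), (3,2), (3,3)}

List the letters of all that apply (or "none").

The schema Dia Box p -> p is the dual of axiom B; it is valid on a frame iff R is symmetric.
(A) R is symmetric (every R-edge is matched by its reverse), so the schema is valid here.
(B) R is symmetric (every R-edge is matched by its reverse), so the schema is valid here.
(C) R is symmetric (every R-edge is matched by its reverse), so the schema is valid here.
(D) R is symmetric (every R-edge is matched by its reverse), so the schema is valid here.

none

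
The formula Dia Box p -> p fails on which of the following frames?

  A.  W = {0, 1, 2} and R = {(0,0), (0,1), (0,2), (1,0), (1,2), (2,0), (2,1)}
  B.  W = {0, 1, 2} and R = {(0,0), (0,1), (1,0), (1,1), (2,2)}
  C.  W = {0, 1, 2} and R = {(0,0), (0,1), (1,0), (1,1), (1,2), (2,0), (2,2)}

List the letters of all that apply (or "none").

The schema Dia Box p -> p is the dual of axiom B; it is valid on a frame iff R is symmetric.
(A) R is symmetric (every R-edge is matched by its reverse), so the schema is valid here.
(B) R is symmetric (every R-edge is matched by its reverse), so the schema is valid here.
(C) R is not symmetric (1 R 2 but not 2 R 1), so the schema fails here.

C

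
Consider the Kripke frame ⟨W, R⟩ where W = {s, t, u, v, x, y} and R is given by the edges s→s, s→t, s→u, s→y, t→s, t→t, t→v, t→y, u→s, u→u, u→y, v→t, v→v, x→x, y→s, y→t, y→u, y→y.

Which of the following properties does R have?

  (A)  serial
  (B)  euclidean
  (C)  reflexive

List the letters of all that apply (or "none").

(A) serial: every world has an R-successor.
(B) not euclidean: s R t and s R u but not t R u.
(C) reflexive: each world relates to itself.

A, C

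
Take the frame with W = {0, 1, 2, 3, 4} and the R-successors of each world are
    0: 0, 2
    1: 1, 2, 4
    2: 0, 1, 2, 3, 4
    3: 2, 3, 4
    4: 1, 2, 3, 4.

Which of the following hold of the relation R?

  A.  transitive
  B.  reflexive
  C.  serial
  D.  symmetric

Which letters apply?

B, C, D

(A) not transitive: 0 R 2 and 2 R 1 but not 0 R 1.
(B) reflexive: each world relates to itself.
(C) serial: every world has an R-successor.
(D) symmetric: every R-edge is matched by its reverse.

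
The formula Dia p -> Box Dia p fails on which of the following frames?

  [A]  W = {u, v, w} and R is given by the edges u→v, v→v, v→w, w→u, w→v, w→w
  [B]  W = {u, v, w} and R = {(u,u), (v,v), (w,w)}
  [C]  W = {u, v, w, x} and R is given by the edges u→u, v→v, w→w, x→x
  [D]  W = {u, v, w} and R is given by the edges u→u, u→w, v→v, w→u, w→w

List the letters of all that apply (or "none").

The schema Dia p -> Box Dia p is axiom 5; it is valid on a frame iff R is euclidean.
(A) R is not euclidean (w R u and w R w but not u R w), so the schema fails here.
(B) R is euclidean (any two R-successors of the same world are R-related), so the schema is valid here.
(C) R is euclidean (any two R-successors of the same world are R-related), so the schema is valid here.
(D) R is euclidean (any two R-successors of the same world are R-related), so the schema is valid here.

A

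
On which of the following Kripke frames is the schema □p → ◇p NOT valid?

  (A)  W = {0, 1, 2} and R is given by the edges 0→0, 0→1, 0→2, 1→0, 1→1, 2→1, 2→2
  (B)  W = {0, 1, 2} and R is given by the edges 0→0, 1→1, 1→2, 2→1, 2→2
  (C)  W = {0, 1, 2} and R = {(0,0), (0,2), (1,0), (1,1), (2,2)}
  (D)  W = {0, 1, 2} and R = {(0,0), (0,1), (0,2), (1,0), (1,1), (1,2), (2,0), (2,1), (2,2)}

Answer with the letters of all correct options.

The schema □p → ◇p is axiom D; it is valid on a frame iff R is serial.
(A) R is serial (every world has an R-successor), so the schema is valid here.
(B) R is serial (every world has an R-successor), so the schema is valid here.
(C) R is serial (every world has an R-successor), so the schema is valid here.
(D) R is serial (every world has an R-successor), so the schema is valid here.

none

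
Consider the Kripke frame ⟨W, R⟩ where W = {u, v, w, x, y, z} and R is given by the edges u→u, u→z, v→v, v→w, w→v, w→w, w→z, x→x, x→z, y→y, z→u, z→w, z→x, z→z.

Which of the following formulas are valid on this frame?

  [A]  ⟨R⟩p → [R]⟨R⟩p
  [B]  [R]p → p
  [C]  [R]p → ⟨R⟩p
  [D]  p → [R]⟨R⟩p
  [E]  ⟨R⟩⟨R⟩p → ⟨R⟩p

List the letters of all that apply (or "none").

B, C, D

R is reflexive: each world relates to itself.
R is symmetric: every R-edge is matched by its reverse.
R is not transitive: u R z and z R w but not u R w.
R is not euclidean: w R v and w R z but not v R z.
R is serial: every world has an R-successor.
(A) ⟨R⟩p → [R]⟨R⟩p is axiom 5, which corresponds to the euclidean property. R is not euclidean — not valid.
(B) [R]p → p is axiom T; it is valid on a frame exactly when R is reflexive. R is reflexive, so valid.
(C) [R]p → ⟨R⟩p (axiom D) characterises the serial frames. R is serial — valid.
(D) axiom B: valid iff R is symmetric. R is symmetric — valid.
(E) ⟨R⟩⟨R⟩p → ⟨R⟩p (the dual of axiom 4) characterises the transitive frames. R is not transitive — not valid.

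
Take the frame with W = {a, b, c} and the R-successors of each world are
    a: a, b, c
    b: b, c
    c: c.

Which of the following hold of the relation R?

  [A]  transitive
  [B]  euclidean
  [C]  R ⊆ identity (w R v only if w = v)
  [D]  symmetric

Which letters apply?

(A) transitive: R is closed under composition.
(B) not euclidean: a R b and a R a but not b R a.
(C) not ⊆ identity: a R b with a ≠ b.
(D) not symmetric: a R b but not b R a.

A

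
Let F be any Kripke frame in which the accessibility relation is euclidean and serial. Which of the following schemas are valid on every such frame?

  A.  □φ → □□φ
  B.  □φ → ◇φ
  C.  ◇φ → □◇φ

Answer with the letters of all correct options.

B, C

(A) □φ → □□φ (axiom 4) characterises the transitive frames. Such an R need not be transitive — not valid.
(B) axiom D: valid iff R is serial. Every such R is serial — valid.
(C) ◇φ → □◇φ (axiom 5) characterises the euclidean frames. Every such R is euclidean — valid.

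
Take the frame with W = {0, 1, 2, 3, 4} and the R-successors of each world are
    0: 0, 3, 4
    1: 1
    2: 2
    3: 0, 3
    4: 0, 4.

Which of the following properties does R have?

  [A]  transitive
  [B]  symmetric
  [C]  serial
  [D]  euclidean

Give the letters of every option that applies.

(A) not transitive: 3 R 0 and 0 R 4 but not 3 R 4.
(B) symmetric: every R-edge is matched by its reverse.
(C) serial: every world has an R-successor.
(D) not euclidean: 0 R 3 and 0 R 4 but not 3 R 4.

B, C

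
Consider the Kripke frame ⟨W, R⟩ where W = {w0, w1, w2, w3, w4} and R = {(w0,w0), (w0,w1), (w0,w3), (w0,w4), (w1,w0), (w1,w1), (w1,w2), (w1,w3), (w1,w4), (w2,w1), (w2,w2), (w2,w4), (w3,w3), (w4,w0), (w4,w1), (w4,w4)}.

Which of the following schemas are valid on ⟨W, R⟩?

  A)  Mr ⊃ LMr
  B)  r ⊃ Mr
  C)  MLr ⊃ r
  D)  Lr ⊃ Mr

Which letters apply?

B, D

R is reflexive: each world relates to itself.
R is not symmetric: w0 R w3 but not w3 R w0.
R is not euclidean: w0 R w3 and w0 R w0 but not w3 R w0.
R is serial: every world has an R-successor.
(A) Mr ⊃ LMr (axiom 5) characterises the euclidean frames. R is not euclidean — not valid.
(B) r ⊃ Mr (the dual of axiom T) characterises the reflexive frames. R is reflexive — valid.
(C) MLr ⊃ r is the dual of axiom B, which corresponds to symmetry. R is not symmetric — not valid.
(D) Lr ⊃ Mr (axiom D) characterises the serial frames. R is serial — valid.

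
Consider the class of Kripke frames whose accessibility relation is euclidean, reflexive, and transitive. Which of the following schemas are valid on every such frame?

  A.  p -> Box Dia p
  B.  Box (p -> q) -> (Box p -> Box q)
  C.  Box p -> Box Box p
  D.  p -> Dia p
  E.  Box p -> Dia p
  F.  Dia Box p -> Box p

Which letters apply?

A relation that is euclidean, reflexive, and transitive is also serial and symmetric.
(A) p -> Box Dia p is axiom B, which corresponds to symmetry. Every such R is symmetric — valid.
(B) Box (p -> q) -> (Box p -> Box q) is the K axiom; it holds on all frames — valid.
(C) Box p -> Box Box p is axiom 4; it is valid on a frame exactly when R is transitive. Every such R is transitive, so valid.
(D) p -> Dia p (the dual of axiom T) characterises the reflexive frames. Every such R is reflexive — valid.
(E) Box p -> Dia p (axiom D) characterises the serial frames. Every such R is serial — valid.
(F) the dual of axiom 5: valid iff R is euclidean. Every such R is euclidean — valid.

A, B, C, D, E, F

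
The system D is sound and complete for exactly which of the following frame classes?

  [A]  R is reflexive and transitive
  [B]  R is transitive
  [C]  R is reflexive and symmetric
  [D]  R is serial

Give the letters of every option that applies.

(A) this class determines S4, not D.
(B) this class determines K4, not D.
(C) this class determines B (= KTB), not D.
(D) D is sound and complete for exactly this class.

D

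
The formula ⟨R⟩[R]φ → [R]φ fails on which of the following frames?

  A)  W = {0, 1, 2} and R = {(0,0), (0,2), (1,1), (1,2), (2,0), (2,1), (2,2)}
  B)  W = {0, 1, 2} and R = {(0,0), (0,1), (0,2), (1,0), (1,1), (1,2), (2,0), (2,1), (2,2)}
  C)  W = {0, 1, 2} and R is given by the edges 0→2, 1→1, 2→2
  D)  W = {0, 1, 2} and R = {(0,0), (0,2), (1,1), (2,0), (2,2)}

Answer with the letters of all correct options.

The schema ⟨R⟩[R]φ → [R]φ is the dual of axiom 5; it is valid on a frame iff R is euclidean.
(A) R is not euclidean (2 R 0 and 2 R 1 but not 0 R 1), so the schema fails here.
(B) R is euclidean (any two R-successors of the same world are R-related), so the schema is valid here.
(C) R is euclidean (any two R-successors of the same world are R-related), so the schema is valid here.
(D) R is euclidean (any two R-successors of the same world are R-related), so the schema is valid here.

A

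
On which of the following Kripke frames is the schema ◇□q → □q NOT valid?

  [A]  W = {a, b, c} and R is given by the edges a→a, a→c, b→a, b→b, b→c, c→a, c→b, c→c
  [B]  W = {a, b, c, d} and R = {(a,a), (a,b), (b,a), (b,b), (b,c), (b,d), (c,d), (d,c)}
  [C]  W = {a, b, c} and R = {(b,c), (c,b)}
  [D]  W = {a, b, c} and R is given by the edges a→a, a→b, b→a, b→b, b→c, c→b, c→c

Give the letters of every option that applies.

A, B, C, D

The schema ◇□q → □q is the dual of axiom 5; it is valid on a frame iff R is euclidean.
(A) R is not euclidean (b R a and b R b but not a R b), so the schema fails here.
(B) R is not euclidean (b R a and b R c but not a R c), so the schema fails here.
(C) R is not euclidean (b R c and b R c but not c R c), so the schema fails here.
(D) R is not euclidean (b R a and b R c but not a R c), so the schema fails here.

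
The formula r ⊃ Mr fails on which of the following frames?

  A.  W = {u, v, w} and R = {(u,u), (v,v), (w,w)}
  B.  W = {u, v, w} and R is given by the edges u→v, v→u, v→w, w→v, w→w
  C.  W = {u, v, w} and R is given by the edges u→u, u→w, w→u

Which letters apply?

The schema r ⊃ Mr is the dual of axiom T; it is valid on a frame iff R is reflexive.
(A) R is reflexive (each world relates to itself), so the schema is valid here.
(B) R is not reflexive (not u R u), so the schema fails here.
(C) R is not reflexive (not v R v), so the schema fails here.

B, C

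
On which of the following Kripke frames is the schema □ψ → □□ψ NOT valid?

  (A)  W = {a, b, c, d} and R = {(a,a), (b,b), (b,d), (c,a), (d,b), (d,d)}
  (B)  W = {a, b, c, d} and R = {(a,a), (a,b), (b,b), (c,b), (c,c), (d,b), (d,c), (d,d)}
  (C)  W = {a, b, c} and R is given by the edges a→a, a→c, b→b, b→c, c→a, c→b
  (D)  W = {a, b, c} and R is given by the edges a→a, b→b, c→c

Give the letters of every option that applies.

The schema □ψ → □□ψ is axiom 4; it is valid on a frame iff R is transitive.
(A) R is transitive (R is closed under composition), so the schema is valid here.
(B) R is transitive (R is closed under composition), so the schema is valid here.
(C) R is not transitive (a R c and c R b but not a R b), so the schema fails here.
(D) R is transitive (R is closed under composition), so the schema is valid here.

C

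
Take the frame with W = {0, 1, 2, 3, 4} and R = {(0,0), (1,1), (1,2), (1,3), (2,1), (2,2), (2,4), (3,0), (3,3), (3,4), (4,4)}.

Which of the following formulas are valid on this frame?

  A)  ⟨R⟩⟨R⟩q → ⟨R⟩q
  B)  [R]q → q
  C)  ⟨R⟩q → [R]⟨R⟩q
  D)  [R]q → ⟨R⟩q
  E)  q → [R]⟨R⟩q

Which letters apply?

B, D

R is reflexive: each world relates to itself.
R is not symmetric: 1 R 3 but not 3 R 1.
R is not transitive: 1 R 2 and 2 R 4 but not 1 R 4.
R is not euclidean: 1 R 2 and 1 R 3 but not 2 R 3.
R is serial: every world has an R-successor.
(A) ⟨R⟩⟨R⟩q → ⟨R⟩q (the dual of axiom 4) characterises the transitive frames. R is not transitive — not valid.
(B) axiom T: valid iff R is reflexive. R is reflexive — valid.
(C) ⟨R⟩q → [R]⟨R⟩q (axiom 5) characterises the euclidean frames. R is not euclidean — not valid.
(D) [R]q → ⟨R⟩q is axiom D, which corresponds to seriality. R is serial — valid.
(E) q → [R]⟨R⟩q is axiom B; it is valid on a frame exactly when R is symmetric. R is not symmetric, so not valid.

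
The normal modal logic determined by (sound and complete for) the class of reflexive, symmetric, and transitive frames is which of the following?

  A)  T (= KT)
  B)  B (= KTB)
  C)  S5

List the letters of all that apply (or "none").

C

(A) T (= KT) is determined by the class of reflexive frames.
(B) B (= KTB) is determined by the class of reflexive and symmetric frames.
(C) S5 is determined by exactly this class.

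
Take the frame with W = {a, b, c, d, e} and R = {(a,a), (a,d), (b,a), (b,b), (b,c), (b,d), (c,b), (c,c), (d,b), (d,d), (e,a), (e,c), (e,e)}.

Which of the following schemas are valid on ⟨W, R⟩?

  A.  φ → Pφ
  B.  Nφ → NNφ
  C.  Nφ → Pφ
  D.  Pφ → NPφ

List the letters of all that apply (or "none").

R is reflexive: each world relates to itself.
R is not transitive: a R d and d R b but not a R b.
R is not euclidean: a R d and a R a but not d R a.
R is serial: every world has an R-successor.
(A) the dual of axiom T: valid iff R is reflexive. R is reflexive — valid.
(B) Nφ → NNφ is axiom 4, which corresponds to transitivity. R is not transitive — not valid.
(C) Nφ → Pφ is axiom D; it is valid on a frame exactly when R is serial. R is serial, so valid.
(D) Pφ → NPφ is axiom 5, which corresponds to the euclidean property. R is not euclidean — not valid.

A, C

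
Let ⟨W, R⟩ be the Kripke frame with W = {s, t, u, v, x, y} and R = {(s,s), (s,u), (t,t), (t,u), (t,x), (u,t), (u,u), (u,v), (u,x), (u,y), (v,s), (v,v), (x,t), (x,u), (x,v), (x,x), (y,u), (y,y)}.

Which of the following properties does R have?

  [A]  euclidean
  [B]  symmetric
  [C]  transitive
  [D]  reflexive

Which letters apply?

(A) not euclidean: s R u and s R s but not u R s.
(B) not symmetric: s R u but not u R s.
(C) not transitive: s R u and u R t but not s R t.
(D) reflexive: each world relates to itself.

D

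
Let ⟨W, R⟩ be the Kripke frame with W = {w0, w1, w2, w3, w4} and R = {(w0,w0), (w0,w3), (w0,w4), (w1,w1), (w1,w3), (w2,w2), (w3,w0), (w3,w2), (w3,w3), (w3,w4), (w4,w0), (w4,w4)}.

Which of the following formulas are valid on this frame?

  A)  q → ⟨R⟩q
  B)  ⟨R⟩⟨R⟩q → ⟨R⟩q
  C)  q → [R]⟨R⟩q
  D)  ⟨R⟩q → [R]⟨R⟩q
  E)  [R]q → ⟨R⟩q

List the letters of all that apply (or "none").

R is reflexive: each world relates to itself.
R is not symmetric: w1 R w3 but not w3 R w1.
R is not transitive: w0 R w3 and w3 R w2 but not w0 R w2.
R is not euclidean: w0 R w4 and w0 R w3 but not w4 R w3.
R is serial: every world has an R-successor.
(A) the dual of axiom T: valid iff R is reflexive. R is reflexive — valid.
(B) the dual of axiom 4: valid iff R is transitive. R is not transitive — not valid.
(C) q → [R]⟨R⟩q (axiom B) characterises the symmetric frames. R is not symmetric — not valid.
(D) ⟨R⟩q → [R]⟨R⟩q is axiom 5; it is valid on a frame exactly when R is euclidean. R is not euclidean, so not valid.
(E) [R]q → ⟨R⟩q (axiom D) characterises the serial frames. R is serial — valid.

A, E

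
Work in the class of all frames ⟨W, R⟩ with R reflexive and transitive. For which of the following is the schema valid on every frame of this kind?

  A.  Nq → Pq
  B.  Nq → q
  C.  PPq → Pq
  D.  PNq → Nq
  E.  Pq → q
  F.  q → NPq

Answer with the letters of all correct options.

Reflexive relations are serial.
(A) axiom D: valid iff R is serial. Every such R is serial — valid.
(B) Nq → q (axiom T) characterises the reflexive frames. Every such R is reflexive — valid.
(C) PPq → Pq is the dual of axiom 4; it is valid on a frame exactly when R is transitive. Every such R is transitive, so valid.
(D) PNq → Nq (the dual of axiom 5) characterises the euclidean frames. Such an R need not be euclidean — not valid.
(E) Pq → q (the converse of T) corresponds to R being a subset of the identity. Such an R need not be a subset of the identity, so not valid.
(F) q → NPq is axiom B; it is valid on a frame exactly when R is symmetric. Such an R need not be symmetric, so not valid.

A, B, C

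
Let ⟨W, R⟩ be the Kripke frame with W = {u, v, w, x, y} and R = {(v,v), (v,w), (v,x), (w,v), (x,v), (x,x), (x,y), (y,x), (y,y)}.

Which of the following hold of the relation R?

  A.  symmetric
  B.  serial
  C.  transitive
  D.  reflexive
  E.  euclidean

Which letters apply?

A

(A) symmetric: every R-edge is matched by its reverse.
(B) not serial: u has no R-successor.
(C) not transitive: v R x and x R y but not v R y.
(D) not reflexive: not u R u.
(E) not euclidean: v R w and v R x but not w R x.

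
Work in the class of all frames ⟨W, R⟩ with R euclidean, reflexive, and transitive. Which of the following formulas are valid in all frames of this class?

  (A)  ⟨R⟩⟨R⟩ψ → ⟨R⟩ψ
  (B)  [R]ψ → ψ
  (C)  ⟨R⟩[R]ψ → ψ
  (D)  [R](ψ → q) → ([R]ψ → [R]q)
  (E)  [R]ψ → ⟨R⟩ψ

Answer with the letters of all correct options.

A relation that is euclidean, reflexive, and transitive is also serial and symmetric.
(A) ⟨R⟩⟨R⟩ψ → ⟨R⟩ψ is the dual of axiom 4; it is valid on a frame exactly when R is transitive. Every such R is transitive, so valid.
(B) axiom T: valid iff R is reflexive. Every such R is reflexive — valid.
(C) ⟨R⟩[R]ψ → ψ is the dual of axiom B, which corresponds to symmetry. Every such R is symmetric — valid.
(D) this is just K, valid on every normal frame.
(E) axiom D: valid iff R is serial. Every such R is serial — valid.

A, B, C, D, E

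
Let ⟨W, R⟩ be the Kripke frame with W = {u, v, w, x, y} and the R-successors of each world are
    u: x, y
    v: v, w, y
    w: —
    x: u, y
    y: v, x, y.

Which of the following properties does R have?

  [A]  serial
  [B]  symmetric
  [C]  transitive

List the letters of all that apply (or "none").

none

(A) not serial: w has no R-successor.
(B) not symmetric: u R y but not y R u.
(C) not transitive: u R x and x R u but not u R u.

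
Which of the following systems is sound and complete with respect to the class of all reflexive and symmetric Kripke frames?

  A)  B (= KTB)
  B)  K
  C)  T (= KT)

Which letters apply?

(A) B (= KTB) is determined by exactly this class.
(B) K is determined by the class of arbitrary frames.
(C) T (= KT) is determined by the class of reflexive frames.

A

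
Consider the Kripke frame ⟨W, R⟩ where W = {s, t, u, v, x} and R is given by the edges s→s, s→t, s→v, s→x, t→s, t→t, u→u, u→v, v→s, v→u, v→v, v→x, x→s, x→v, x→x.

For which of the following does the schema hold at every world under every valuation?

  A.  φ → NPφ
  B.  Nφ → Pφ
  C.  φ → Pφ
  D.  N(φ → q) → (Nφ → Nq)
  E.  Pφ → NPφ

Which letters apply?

R is reflexive: each world relates to itself.
R is symmetric: every R-edge is matched by its reverse.
R is not euclidean: s R t and s R v but not t R v.
R is serial: every world has an R-successor.
(A) φ → NPφ (axiom B) characterises the symmetric frames. R is symmetric — valid.
(B) axiom D: valid iff R is serial. R is serial — valid.
(C) φ → Pφ is the dual of axiom T, which corresponds to reflexivity. R is reflexive — valid.
(D) N(φ → q) → (Nφ → Nq) is axiom K, valid on every Kripke frame — valid.
(E) Pφ → NPφ is axiom 5; it is valid on a frame exactly when R is euclidean. R is not euclidean, so not valid.

A, B, C, D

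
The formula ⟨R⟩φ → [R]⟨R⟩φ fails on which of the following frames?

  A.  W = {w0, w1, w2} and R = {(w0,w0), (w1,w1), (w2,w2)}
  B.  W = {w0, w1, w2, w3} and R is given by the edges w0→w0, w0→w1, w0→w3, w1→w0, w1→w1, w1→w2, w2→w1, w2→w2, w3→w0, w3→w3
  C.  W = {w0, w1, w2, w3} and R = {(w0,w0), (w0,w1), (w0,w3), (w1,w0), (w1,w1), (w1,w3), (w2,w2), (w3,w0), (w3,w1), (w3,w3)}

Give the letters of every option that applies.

B

The schema ⟨R⟩φ → [R]⟨R⟩φ is axiom 5; it is valid on a frame iff R is euclidean.
(A) R is euclidean (any two R-successors of the same world are R-related), so the schema is valid here.
(B) R is not euclidean (w0 R w1 and w0 R w3 but not w1 R w3), so the schema fails here.
(C) R is euclidean (any two R-successors of the same world are R-related), so the schema is valid here.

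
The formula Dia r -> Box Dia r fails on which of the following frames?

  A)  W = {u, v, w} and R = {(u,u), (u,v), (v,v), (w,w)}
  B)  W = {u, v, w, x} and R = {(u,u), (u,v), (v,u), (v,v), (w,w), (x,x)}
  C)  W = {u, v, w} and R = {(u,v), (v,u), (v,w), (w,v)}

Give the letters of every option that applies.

A, C

The schema Dia r -> Box Dia r is axiom 5; it is valid on a frame iff R is euclidean.
(A) R is not euclidean (u R v and u R u but not v R u), so the schema fails here.
(B) R is euclidean (any two R-successors of the same world are R-related), so the schema is valid here.
(C) R is not euclidean (v R u and v R w but not u R w), so the schema fails here.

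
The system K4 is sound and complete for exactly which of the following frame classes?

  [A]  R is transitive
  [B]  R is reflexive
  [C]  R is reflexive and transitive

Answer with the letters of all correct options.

(A) K4 is sound and complete for exactly this class.
(B) this class determines T (= KT), not K4.
(C) this class determines S4, not K4.

A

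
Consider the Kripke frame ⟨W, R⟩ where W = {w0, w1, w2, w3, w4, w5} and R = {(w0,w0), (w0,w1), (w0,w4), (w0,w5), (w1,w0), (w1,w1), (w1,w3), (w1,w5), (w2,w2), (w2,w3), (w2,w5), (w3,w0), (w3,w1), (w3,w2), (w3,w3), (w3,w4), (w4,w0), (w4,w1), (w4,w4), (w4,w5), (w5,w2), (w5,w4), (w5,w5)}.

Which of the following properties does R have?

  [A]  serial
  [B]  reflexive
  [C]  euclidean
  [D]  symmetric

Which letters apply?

(A) serial: every world has an R-successor.
(B) reflexive: each world relates to itself.
(C) not euclidean: w0 R w1 and w0 R w4 but not w1 R w4.
(D) not symmetric: w0 R w5 but not w5 R w0.

A, B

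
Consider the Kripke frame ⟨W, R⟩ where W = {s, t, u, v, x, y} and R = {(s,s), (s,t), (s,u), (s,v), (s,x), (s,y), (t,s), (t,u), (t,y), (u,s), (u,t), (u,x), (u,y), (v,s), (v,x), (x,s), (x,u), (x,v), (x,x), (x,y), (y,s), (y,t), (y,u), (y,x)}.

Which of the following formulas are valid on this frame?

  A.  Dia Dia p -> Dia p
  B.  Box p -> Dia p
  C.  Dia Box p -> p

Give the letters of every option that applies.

B, C

R is symmetric: every R-edge is matched by its reverse.
R is not transitive: t R s and s R t but not t R t.
R is serial: every world has an R-successor.
(A) Dia Dia p -> Dia p (the dual of axiom 4) characterises the transitive frames. R is not transitive — not valid.
(B) Box p -> Dia p is axiom D; it is valid on a frame exactly when R is serial. R is serial, so valid.
(C) Dia Box p -> p is the dual of axiom B; it is valid on a frame exactly when R is symmetric. R is symmetric, so valid.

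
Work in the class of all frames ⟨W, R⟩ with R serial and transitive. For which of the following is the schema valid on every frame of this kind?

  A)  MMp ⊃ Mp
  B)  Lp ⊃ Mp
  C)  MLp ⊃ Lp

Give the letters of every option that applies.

A, B

(A) MMp ⊃ Mp (the dual of axiom 4) characterises the transitive frames. Every such R is transitive — valid.
(B) Lp ⊃ Mp is axiom D; it is valid on a frame exactly when R is serial. Every such R is serial, so valid.
(C) MLp ⊃ Lp is the dual of axiom 5, which corresponds to the euclidean property. Such an R need not be euclidean — not valid.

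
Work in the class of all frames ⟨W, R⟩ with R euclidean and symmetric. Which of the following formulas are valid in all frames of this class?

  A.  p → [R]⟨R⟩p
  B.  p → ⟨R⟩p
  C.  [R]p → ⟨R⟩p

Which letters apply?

A

A symmetric euclidean relation is transitive (uRv and vRw give vRu by symmetry, then uRw by the euclidean condition, applied at v).
(A) p → [R]⟨R⟩p (axiom B) characterises the symmetric frames. Every such R is symmetric — valid.
(B) p → ⟨R⟩p (the dual of axiom T) characterises the reflexive frames. Such an R need not be reflexive — not valid.
(C) [R]p → ⟨R⟩p (axiom D) characterises the serial frames. Such an R need not be serial — not valid.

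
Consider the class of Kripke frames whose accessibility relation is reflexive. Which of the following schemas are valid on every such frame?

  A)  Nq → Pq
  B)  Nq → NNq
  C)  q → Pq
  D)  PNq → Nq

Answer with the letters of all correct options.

A reflexive relation is serial.
(A) axiom D: valid iff R is serial. Every such R is serial — valid.
(B) axiom 4: valid iff R is transitive. Such an R need not be transitive — not valid.
(C) q → Pq is the dual of axiom T, which corresponds to reflexivity. Every such R is reflexive — valid.
(D) PNq → Nq is the dual of axiom 5, which corresponds to the euclidean property. Such an R need not be euclidean — not valid.

A, C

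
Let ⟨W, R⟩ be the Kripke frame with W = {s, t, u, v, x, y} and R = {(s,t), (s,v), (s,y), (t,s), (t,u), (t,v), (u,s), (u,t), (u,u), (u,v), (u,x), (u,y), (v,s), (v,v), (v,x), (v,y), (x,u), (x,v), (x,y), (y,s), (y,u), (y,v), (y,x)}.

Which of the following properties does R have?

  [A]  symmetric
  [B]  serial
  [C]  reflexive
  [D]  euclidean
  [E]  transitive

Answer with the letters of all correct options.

(A) not symmetric: t R v but not v R t.
(B) serial: every world has an R-successor.
(C) not reflexive: not s R s.
(D) not euclidean: s R t and s R y but not t R y.
(E) not transitive: s R t and t R s but not s R s.

B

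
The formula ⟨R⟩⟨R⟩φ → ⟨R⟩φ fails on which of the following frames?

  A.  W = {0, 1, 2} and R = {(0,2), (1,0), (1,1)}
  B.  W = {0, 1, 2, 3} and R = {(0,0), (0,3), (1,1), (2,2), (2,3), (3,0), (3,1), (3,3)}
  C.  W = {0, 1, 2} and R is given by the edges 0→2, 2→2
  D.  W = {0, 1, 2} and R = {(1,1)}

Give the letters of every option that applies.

The schema ⟨R⟩⟨R⟩φ → ⟨R⟩φ is the dual of axiom 4; it is valid on a frame iff R is transitive.
(A) R is not transitive (1 R 0 and 0 R 2 but not 1 R 2), so the schema fails here.
(B) R is not transitive (0 R 3 and 3 R 1 but not 0 R 1), so the schema fails here.
(C) R is transitive (R is closed under composition), so the schema is valid here.
(D) R is transitive (R is closed under composition), so the schema is valid here.

A, B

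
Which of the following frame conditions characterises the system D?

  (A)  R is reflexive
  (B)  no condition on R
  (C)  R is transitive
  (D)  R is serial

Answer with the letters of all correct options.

(A) this class determines T (= KT), not D.
(B) this class determines K, not D.
(C) this class determines K4, not D.
(D) D is sound and complete for exactly this class.

D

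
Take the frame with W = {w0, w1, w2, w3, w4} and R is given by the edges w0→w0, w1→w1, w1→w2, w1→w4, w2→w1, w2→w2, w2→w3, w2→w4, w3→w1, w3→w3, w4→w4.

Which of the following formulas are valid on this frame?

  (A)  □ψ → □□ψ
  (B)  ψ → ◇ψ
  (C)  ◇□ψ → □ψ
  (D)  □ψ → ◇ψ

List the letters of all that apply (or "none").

B, D

R is reflexive: each world relates to itself.
R is not transitive: w1 R w2 and w2 R w3 but not w1 R w3.
R is not euclidean: w1 R w4 and w1 R w1 but not w4 R w1.
R is serial: every world has an R-successor.
(A) □ψ → □□ψ (axiom 4) characterises the transitive frames. R is not transitive — not valid.
(B) ψ → ◇ψ (the dual of axiom T) characterises the reflexive frames. R is reflexive — valid.
(C) ◇□ψ → □ψ is the dual of axiom 5, which corresponds to the euclidean property. R is not euclidean — not valid.
(D) □ψ → ◇ψ is axiom D; it is valid on a frame exactly when R is serial. R is serial, so valid.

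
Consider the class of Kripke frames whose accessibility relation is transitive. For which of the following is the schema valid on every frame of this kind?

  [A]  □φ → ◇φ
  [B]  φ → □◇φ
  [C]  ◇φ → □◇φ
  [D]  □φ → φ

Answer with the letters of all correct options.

none

(A) axiom D: valid iff R is serial. Such an R need not be serial — not valid.
(B) φ → □◇φ (axiom B) characterises the symmetric frames. Such an R need not be symmetric — not valid.
(C) ◇φ → □◇φ (axiom 5) characterises the euclidean frames. Such an R need not be euclidean — not valid.
(D) □φ → φ is axiom T, which corresponds to reflexivity. Such an R need not be reflexive — not valid.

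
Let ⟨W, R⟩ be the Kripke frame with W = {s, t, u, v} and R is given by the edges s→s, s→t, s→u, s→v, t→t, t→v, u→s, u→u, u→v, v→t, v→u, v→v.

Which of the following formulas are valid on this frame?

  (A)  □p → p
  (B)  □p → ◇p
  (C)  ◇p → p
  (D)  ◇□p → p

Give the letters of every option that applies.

R is reflexive: each world relates to itself.
R is not symmetric: s R t but not t R s.
R is serial: every world has an R-successor.
R is not a subset of the identity: s R t with s ≠ t.
(A) □p → p is axiom T, which corresponds to reflexivity. R is reflexive — valid.
(B) □p → ◇p is axiom D, which corresponds to seriality. R is serial — valid.
(C) ◇p → p is the converse of T; it holds exactly when R ⊆ identity. Here R ⊄ identity — not valid.
(D) ◇□p → p (the dual of axiom B) characterises the symmetric frames. R is not symmetric — not valid.

A, B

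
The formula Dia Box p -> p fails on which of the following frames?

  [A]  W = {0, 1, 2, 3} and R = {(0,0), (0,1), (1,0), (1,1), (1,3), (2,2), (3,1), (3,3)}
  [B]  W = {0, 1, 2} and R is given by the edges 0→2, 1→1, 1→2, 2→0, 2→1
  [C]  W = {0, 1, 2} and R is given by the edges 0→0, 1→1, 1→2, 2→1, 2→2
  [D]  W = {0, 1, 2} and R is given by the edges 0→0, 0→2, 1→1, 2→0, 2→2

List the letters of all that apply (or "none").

none

The schema Dia Box p -> p is the dual of axiom B; it is valid on a frame iff R is symmetric.
(A) R is symmetric (every R-edge is matched by its reverse), so the schema is valid here.
(B) R is symmetric (every R-edge is matched by its reverse), so the schema is valid here.
(C) R is symmetric (every R-edge is matched by its reverse), so the schema is valid here.
(D) R is symmetric (every R-edge is matched by its reverse), so the schema is valid here.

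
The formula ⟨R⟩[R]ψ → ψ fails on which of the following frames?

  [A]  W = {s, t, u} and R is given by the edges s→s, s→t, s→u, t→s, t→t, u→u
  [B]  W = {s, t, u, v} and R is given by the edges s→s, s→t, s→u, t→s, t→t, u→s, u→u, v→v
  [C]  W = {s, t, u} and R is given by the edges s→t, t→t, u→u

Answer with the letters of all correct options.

A, C

The schema ⟨R⟩[R]ψ → ψ is the dual of axiom B; it is valid on a frame iff R is symmetric.
(A) R is not symmetric (s R u but not u R s), so the schema fails here.
(B) R is symmetric (every R-edge is matched by its reverse), so the schema is valid here.
(C) R is not symmetric (s R t but not t R s), so the schema fails here.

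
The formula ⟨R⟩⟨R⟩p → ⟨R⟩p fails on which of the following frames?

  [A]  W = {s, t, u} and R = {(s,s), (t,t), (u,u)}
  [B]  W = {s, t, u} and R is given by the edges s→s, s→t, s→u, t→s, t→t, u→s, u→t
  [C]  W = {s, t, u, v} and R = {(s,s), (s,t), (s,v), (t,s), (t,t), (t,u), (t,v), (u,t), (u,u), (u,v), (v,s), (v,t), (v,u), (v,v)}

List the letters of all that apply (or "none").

The schema ⟨R⟩⟨R⟩p → ⟨R⟩p is the dual of axiom 4; it is valid on a frame iff R is transitive.
(A) R is transitive (R is closed under composition), so the schema is valid here.
(B) R is not transitive (t R s and s R u but not t R u), so the schema fails here.
(C) R is not transitive (s R t and t R u but not s R u), so the schema fails here.

B, C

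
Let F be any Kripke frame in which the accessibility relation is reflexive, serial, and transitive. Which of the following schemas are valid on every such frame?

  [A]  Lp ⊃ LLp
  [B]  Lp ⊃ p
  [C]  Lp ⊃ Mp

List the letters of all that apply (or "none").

(A) Lp ⊃ LLp is axiom 4, which corresponds to transitivity. Every such R is transitive — valid.
(B) axiom T: valid iff R is reflexive. Every such R is reflexive — valid.
(C) axiom D: valid iff R is serial. Every such R is serial — valid.

A, B, C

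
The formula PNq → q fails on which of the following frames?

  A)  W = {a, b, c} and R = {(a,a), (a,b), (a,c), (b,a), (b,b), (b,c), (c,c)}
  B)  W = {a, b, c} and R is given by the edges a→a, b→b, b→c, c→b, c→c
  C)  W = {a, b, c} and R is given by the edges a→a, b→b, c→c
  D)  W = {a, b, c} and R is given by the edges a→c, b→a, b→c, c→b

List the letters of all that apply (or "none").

A, D

The schema PNq → q is the dual of axiom B; it is valid on a frame iff R is symmetric.
(A) R is not symmetric (a R c but not c R a), so the schema fails here.
(B) R is symmetric (every R-edge is matched by its reverse), so the schema is valid here.
(C) R is symmetric (every R-edge is matched by its reverse), so the schema is valid here.
(D) R is not symmetric (a R c but not c R a), so the schema fails here.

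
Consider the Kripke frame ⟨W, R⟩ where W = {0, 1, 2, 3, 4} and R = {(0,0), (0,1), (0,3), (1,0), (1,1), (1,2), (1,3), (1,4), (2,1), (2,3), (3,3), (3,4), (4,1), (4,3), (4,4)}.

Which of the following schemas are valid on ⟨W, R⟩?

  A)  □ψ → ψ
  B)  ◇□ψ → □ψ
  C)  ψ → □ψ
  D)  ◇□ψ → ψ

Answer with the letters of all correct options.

R is not reflexive: not 2 R 2.
R is not symmetric: 0 R 3 but not 3 R 0.
R is not euclidean: 0 R 3 and 0 R 0 but not 3 R 0.
R is not a subset of the identity: 0 R 1 with 0 ≠ 1.
(A) axiom T: valid iff R is reflexive. R is not reflexive — not valid.
(B) the dual of axiom 5: valid iff R is euclidean. R is not euclidean — not valid.
(C) ψ → □ψ (equivalent to ◇p→p) corresponds to R being a subset of the identity. Here R ⊄ identity, so not valid.
(D) ◇□ψ → ψ (the dual of axiom B) characterises the symmetric frames. R is not symmetric — not valid.

none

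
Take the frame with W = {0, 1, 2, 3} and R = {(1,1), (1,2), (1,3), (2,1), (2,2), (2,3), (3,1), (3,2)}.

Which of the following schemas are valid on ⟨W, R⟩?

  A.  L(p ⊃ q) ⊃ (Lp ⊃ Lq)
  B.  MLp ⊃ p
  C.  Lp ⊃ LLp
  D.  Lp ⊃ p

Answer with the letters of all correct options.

R is not reflexive: not 0 R 0.
R is symmetric: every R-edge is matched by its reverse.
R is not transitive: 3 R 1 and 1 R 3 but not 3 R 3.
(A) L(p ⊃ q) ⊃ (Lp ⊃ Lq) is the K axiom; it holds on all frames — valid.
(B) the dual of axiom B: valid iff R is symmetric. R is symmetric — valid.
(C) axiom 4: valid iff R is transitive. R is not transitive — not valid.
(D) axiom T: valid iff R is reflexive. R is not reflexive — not valid.

A, B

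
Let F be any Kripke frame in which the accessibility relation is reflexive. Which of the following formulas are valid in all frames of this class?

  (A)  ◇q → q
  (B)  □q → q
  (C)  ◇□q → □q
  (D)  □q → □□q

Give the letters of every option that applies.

A reflexive relation is serial.
(A) ◇q → q is the converse of T; it holds exactly when R ⊆ identity. Such an R need not be a subset of the identity — not valid.
(B) □q → q is axiom T; it is valid on a frame exactly when R is reflexive. Every such R is reflexive, so valid.
(C) the dual of axiom 5: valid iff R is euclidean. Such an R need not be euclidean — not valid.
(D) □q → □□q (axiom 4) characterises the transitive frames. Such an R need not be transitive — not valid.

B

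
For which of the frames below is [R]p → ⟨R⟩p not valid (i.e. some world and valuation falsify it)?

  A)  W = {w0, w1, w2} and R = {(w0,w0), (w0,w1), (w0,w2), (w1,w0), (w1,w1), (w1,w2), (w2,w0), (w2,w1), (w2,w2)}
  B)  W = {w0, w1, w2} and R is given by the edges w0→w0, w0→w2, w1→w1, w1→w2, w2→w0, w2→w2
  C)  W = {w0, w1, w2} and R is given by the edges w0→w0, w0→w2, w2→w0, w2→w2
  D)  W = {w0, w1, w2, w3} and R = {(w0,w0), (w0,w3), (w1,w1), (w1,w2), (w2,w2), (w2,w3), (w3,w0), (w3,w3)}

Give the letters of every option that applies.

C

The schema [R]p → ⟨R⟩p is axiom D; it is valid on a frame iff R is serial.
(A) R is serial (every world has an R-successor), so the schema is valid here.
(B) R is serial (every world has an R-successor), so the schema is valid here.
(C) R is not serial (w1 has no R-successor), so the schema fails here.
(D) R is serial (every world has an R-successor), so the schema is valid here.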